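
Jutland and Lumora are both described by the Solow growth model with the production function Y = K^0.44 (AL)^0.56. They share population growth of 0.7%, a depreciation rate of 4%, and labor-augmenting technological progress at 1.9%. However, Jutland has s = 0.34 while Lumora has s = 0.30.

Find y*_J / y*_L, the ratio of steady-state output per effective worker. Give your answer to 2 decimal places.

Steady-state y* = [s/(n + g + δ)]^(α/(1−α)), so the ratio is [ (s_J/(n + g + δ)_J) / (s_L/(n + g + δ)_L) ]^0.7857.
s_J/(n + g + δ)_J = 0.34/0.066 = 5.1515; s_L/(n + g + δ)_L = 0.30/0.066 = 4.5455.
Ratio = (5.1515/4.5455)^0.7857 = 1.1333^0.7857 ≈ 1.1033

y*_J / y*_L ≈ 1.10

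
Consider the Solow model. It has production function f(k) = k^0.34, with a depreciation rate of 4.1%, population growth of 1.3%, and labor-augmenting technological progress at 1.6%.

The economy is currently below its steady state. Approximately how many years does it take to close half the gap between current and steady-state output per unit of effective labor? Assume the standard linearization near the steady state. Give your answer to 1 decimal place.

half-life ≈ 15.0 years

Near the steady state the convergence rate is λ = (1 − α)(n + g + δ).
λ = (1 − 0.34) × 0.070 = 0.66 × 0.070 = 0.0462
Half-life = ln 2 / λ = 0.6931 / 0.0462 ≈ 15.00 years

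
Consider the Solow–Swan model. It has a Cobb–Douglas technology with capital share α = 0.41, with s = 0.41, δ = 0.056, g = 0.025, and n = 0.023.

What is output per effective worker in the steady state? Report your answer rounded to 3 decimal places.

At the steady state, Δk = 0, so s·k^α = (n + g + δ)·k.
Dividing both sides by k: k^(1−α) = s / (n + g + δ).
k^0.59 = 0.41 / (0.023 + 0.025 + 0.056) = 0.41 / 0.104 = 3.9423
k* = 3.9423^(1/0.59) ≈ 10.2269
y* = (k*)^α = 10.2269^0.41 ≈ 2.5941

y* = 2.594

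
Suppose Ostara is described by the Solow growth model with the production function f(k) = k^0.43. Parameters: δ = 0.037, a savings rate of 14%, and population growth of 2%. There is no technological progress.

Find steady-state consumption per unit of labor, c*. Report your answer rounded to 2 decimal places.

Steady state requires s·f(k) = (n + δ)·k, i.e. s·k^α = (n + δ)·k.
Rearranging, k^(1−α) = s / (n + δ).
k^0.57 = 0.14 / (0.020 + 0.037) = 0.14 / 0.057 = 2.4561
k* = 2.4561^(1/0.57) ≈ 4.8377
y* = (k*)^α = 4.8377^0.43 ≈ 1.9697
c* = (1 − s)·y* = (1 − 0.14) × 1.9697 ≈ 1.6939

c* = 1.69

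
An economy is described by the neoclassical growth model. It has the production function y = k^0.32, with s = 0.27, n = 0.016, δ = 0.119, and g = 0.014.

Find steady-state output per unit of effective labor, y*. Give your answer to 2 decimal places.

y* ≈ 1.32

In steady state, investment equals break-even investment: s·k^α = (n + g + δ)·k.
Rearranging, k^(1−α) = s / (n + g + δ).
k^0.68 = 0.27 / (0.016 + 0.014 + 0.119) = 0.27 / 0.149 = 1.8121
k* = 1.8121^(1/0.68) ≈ 2.3971
y* = (k*)^α = 2.3971^0.32 ≈ 1.3228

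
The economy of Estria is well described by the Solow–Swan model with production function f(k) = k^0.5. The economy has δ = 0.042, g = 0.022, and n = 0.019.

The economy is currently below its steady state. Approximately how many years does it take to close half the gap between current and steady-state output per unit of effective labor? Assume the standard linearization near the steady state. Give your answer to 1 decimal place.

about 16.7 years

Near the steady state the convergence rate is λ = (1 − α)(n + g + δ).
λ = (1 − 0.5) × 0.083 = 0.5 × 0.083 = 0.0415
Half-life = ln 2 / λ = 0.6931 / 0.0415 ≈ 16.70 years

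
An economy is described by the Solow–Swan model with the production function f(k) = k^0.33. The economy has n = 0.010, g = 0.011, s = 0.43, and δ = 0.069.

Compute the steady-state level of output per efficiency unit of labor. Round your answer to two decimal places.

y* = 2.16

Steady state requires s·f(k) = (n + g + δ)·k, i.e. s·k^α = (n + g + δ)·k.
Rearranging, k^(1−α) = s / (n + g + δ).
k^0.67 = 0.43 / (0.010 + 0.011 + 0.069) = 0.43 / 0.090 = 4.7778
k* = 4.7778^(1/0.67) ≈ 10.3222
y* = (k*)^α = 10.3222^0.33 ≈ 2.1605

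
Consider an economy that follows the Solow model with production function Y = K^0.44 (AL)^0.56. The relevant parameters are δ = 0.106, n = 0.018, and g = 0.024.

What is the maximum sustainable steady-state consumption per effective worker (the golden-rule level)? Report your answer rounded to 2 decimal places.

At the golden rule, f'(k) = n + g + δ, so α·k^(α−1) = n + g + δ and k_gold = (α/(n + g + δ))^(1/(1−α)).
k_gold = (0.44/0.148)^(1/0.56) = 2.9730^1.7857 ≈ 6.9982
c_gold = f(k_gold) − (n + g + δ)·k_gold = 2.3539 − 0.148×6.9982 ≈ 1.3182

c_gold ≈ 1.32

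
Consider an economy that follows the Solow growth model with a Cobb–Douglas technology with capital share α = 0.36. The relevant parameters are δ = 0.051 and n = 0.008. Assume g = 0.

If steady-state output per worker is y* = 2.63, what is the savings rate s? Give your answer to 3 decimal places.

At the steady state, Δk = 0, so s·k^α = (n + δ)·k.
Since y* = [s/(n + δ)]^(α/(1−α)), we have s/(n + δ) = (y*)^((1−α)/α) = 2.63^1.7778 = 5.5795.
Therefore s = 5.5795 × (n + δ) = 5.5795 × 0.059 = 0.3292.

s ≈ 0.329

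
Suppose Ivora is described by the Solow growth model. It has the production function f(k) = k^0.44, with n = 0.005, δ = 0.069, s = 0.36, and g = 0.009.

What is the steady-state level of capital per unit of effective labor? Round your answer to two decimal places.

k* ≈ 13.74

Steady state requires s·f(k) = (n + g + δ)·k, i.e. s·k^α = (n + g + δ)·k.
Rearranging, k^(1−α) = s / (n + g + δ).
k^0.56 = 0.36 / (0.005 + 0.009 + 0.069) = 0.36 / 0.083 = 4.3373
k* = 4.3373^(1/0.56) ≈ 13.7370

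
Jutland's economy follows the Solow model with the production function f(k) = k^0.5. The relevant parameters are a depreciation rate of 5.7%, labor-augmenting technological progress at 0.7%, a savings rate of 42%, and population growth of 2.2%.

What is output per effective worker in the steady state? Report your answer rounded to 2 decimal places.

y* = 4.88

Steady state requires s·f(k) = (n + g + δ)·k, i.e. s·k^α = (n + g + δ)·k.
Rearranging, k^(1−α) = s / (n + g + δ).
k^0.5 = 0.42 / (0.022 + 0.007 + 0.057) = 0.42 / 0.086 = 4.8837
k* = 4.8837^(1/0.5) ≈ 23.8505
y* = (k*)^α = 23.8505^0.5 ≈ 4.8837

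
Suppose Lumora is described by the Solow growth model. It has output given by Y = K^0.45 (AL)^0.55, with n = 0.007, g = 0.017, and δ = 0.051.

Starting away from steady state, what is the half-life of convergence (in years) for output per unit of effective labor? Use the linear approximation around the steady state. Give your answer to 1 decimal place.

Near the steady state the convergence rate is λ = (1 − α)(n + g + δ).
λ = (1 − 0.45) × 0.075 = 0.55 × 0.075 = 0.04125
Half-life = ln 2 / λ = 0.6931 / 0.04125 ≈ 16.80 years

t_½ ≈ 16.8 years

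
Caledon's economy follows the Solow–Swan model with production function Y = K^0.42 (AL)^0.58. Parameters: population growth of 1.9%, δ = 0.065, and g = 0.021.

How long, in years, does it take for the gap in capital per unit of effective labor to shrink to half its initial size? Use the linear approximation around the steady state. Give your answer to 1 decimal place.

Near the steady state the convergence rate is λ = (1 − α)(n + g + δ).
λ = (1 − 0.42) × 0.105 = 0.58 × 0.105 = 0.0609
Half-life = ln 2 / λ = 0.6931 / 0.0609 ≈ 11.38 years

half-life ≈ 11.4 years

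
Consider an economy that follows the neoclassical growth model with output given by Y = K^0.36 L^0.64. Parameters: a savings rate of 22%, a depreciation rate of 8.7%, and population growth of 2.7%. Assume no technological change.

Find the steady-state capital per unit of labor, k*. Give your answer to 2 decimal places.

k* = 2.79

In steady state, investment equals break-even investment: s·k^α = (n + δ)·k.
Rearranging, k^(1−α) = s / (n + δ).
k^0.64 = 0.22 / (0.027 + 0.087) = 0.22 / 0.114 = 1.9298
k* = 1.9298^(1/0.64) ≈ 2.7933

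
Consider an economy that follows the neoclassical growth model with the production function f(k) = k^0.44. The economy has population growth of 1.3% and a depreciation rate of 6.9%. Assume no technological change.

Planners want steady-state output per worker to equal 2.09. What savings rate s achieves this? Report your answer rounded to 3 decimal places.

s ≈ 0.210

At the steady state, Δk = 0, so s·k^α = (n + δ)·k.
Since y* = [s/(n + δ)]^(α/(1−α)), we have s/(n + δ) = (y*)^((1−α)/α) = 2.09^1.2727 = 2.5553.
Therefore s = 2.5553 × (n + δ) = 2.5553 × 0.082 = 0.2095.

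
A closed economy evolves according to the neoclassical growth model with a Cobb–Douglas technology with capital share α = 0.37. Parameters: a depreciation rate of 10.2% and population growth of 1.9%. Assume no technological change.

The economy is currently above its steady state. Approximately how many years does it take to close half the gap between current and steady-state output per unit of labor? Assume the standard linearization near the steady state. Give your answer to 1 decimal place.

about 9.1 years

Near the steady state the convergence rate is λ = (1 − α)(n + δ).
λ = (1 − 0.37) × 0.121 = 0.63 × 0.121 = 0.07623
Half-life = ln 2 / λ = 0.6931 / 0.07623 ≈ 9.09 years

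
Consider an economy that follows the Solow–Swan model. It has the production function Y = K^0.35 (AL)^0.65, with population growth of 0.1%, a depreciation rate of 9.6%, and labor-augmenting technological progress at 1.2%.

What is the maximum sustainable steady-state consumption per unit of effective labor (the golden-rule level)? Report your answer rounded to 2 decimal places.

c_gold ≈ 1.22

At the golden rule, f'(k) = n + g + δ, so α·k^(α−1) = n + g + δ and k_gold = (α/(n + g + δ))^(1/(1−α)).
k_gold = (0.35/0.109)^(1/0.65) = 3.2110^1.5385 ≈ 6.0182
c_gold = f(k_gold) − (n + g + δ)·k_gold = 1.8742 − 0.109×6.0182 ≈ 1.2182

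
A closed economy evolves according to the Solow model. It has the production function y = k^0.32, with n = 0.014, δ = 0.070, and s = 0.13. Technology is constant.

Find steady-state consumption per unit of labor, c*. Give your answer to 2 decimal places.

c* ≈ 1.07

At the steady state, Δk = 0, so s·k^α = (n + δ)·k.
Rearranging, k^(1−α) = s / (n + δ).
k^0.68 = 0.13 / (0.014 + 0.070) = 0.13 / 0.084 = 1.5476
k* = 1.5476^(1/0.68) ≈ 1.9007
y* = (k*)^α = 1.9007^0.32 ≈ 1.2282
c* = (1 − s)·y* = (1 − 0.13) × 1.2282 ≈ 1.0685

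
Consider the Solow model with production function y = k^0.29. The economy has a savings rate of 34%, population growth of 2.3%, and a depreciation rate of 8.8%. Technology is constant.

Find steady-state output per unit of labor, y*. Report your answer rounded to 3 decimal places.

y* = 1.580

In steady state, investment equals break-even investment: s·k^α = (n + δ)·k.
Dividing both sides by k: k^(1−α) = s / (n + δ).
k^0.71 = 0.34 / (0.023 + 0.088) = 0.34 / 0.111 = 3.0631
k* = 3.0631^(1/0.71) ≈ 4.8388
y* = (k*)^α = 4.8388^0.29 ≈ 1.5797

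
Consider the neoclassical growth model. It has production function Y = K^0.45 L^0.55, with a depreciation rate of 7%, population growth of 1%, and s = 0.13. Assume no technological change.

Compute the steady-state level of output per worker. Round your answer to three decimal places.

y* = 1.488

In steady state, investment equals break-even investment: s·k^α = (n + δ)·k.
Dividing both sides by k: k^(1−α) = s / (n + δ).
k^0.55 = 0.13 / (0.010 + 0.070) = 0.13 / 0.080 = 1.6250
k* = 1.6250^(1/0.55) ≈ 2.4175
y* = (k*)^α = 2.4175^0.45 ≈ 1.4877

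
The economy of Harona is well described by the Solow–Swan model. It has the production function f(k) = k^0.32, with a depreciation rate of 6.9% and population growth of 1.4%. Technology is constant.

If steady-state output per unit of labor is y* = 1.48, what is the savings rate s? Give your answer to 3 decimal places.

s ≈ 0.191

Steady state requires s·f(k) = (n + δ)·k, i.e. s·k^α = (n + δ)·k.
Since y* = [s/(n + δ)]^(α/(1−α)), we have s/(n + δ) = (y*)^((1−α)/α) = 1.48^2.125 = 2.3004.
Therefore s = 2.3004 × (n + δ) = 2.3004 × 0.083 = 0.1909.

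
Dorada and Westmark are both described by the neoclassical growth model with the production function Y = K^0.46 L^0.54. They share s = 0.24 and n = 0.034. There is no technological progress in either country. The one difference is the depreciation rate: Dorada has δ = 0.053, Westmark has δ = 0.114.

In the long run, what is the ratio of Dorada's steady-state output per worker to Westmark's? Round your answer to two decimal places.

ratio ≈ 1.57

Steady-state y* = [s/(n + δ)]^(α/(1−α)), so the ratio is [ (s_D/(n + δ)_D) / (s_W/(n + δ)_W) ]^0.8519.
s_D/(n + δ)_D = 0.24/0.087 = 2.7586; s_W/(n + δ)_W = 0.24/0.148 = 1.6216.
Ratio = (2.7586/1.6216)^0.8519 = 1.7012^0.8519 ≈ 1.5725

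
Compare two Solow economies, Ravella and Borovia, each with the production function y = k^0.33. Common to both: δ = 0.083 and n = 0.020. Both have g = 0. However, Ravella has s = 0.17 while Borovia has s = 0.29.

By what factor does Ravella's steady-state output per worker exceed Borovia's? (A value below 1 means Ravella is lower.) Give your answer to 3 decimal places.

Steady-state y* = [s/(n + δ)]^(α/(1−α)), so the ratio is [ (s_R/(n + δ)_R) / (s_B/(n + δ)_B) ]^0.4925.
s_R/(n + δ)_R = 0.17/0.103 = 1.6505; s_B/(n + δ)_B = 0.29/0.103 = 2.8155.
Ratio = (1.6505/2.8155)^0.4925 = 0.5862^0.4925 ≈ 0.7687

ratio ≈ 0.769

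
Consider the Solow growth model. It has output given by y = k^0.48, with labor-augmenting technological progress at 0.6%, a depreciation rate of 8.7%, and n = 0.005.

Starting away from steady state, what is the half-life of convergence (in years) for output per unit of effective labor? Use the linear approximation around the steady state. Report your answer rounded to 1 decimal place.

Near the steady state the convergence rate is λ = (1 − α)(n + g + δ).
λ = (1 − 0.48) × 0.098 = 0.52 × 0.098 = 0.05096
Half-life = ln 2 / λ = 0.6931 / 0.05096 ≈ 13.60 years

half-life ≈ 13.6 years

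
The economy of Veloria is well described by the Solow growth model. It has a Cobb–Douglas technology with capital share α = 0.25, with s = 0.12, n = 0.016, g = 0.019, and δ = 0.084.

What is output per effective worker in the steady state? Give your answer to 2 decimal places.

y* = 1.00

Steady state requires s·f(k) = (n + g + δ)·k, i.e. s·k^α = (n + g + δ)·k.
Dividing both sides by k: k^(1−α) = s / (n + g + δ).
k^0.75 = 0.12 / (0.016 + 0.019 + 0.084) = 0.12 / 0.119 = 1.0084
k* = 1.0084^(1/0.75) ≈ 1.0112
y* = (k*)^α = 1.0112^0.25 ≈ 1.0028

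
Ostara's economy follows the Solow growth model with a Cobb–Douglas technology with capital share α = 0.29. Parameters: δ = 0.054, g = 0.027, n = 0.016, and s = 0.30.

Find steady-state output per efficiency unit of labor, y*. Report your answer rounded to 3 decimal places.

y* ≈ 1.586

In steady state, investment equals break-even investment: s·k^α = (n + g + δ)·k.
Dividing both sides by k: k^(1−α) = s / (n + g + δ).
k^0.71 = 0.30 / (0.016 + 0.027 + 0.054) = 0.30 / 0.097 = 3.0928
k* = 3.0928^(1/0.71) ≈ 4.9050
y* = (k*)^α = 4.9050^0.29 ≈ 1.5859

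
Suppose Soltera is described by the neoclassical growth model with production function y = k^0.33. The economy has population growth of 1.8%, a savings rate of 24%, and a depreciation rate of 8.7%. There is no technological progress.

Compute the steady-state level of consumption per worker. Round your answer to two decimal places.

At the steady state, Δk = 0, so s·k^α = (n + δ)·k.
Rearranging, k^(1−α) = s / (n + δ).
k^0.67 = 0.24 / (0.018 + 0.087) = 0.24 / 0.105 = 2.2857
k* = 2.2857^(1/0.67) ≈ 3.4344
y* = (k*)^α = 3.4344^0.33 ≈ 1.5026
c* = (1 − s)·y* = (1 − 0.24) × 1.5026 ≈ 1.1420

c* = 1.14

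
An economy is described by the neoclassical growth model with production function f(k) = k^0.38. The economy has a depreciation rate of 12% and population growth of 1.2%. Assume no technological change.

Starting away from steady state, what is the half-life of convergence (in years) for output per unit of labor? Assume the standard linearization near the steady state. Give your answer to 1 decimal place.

Near the steady state the convergence rate is λ = (1 − α)(n + δ).
λ = (1 − 0.38) × 0.132 = 0.62 × 0.132 = 0.08184
Half-life = ln 2 / λ = 0.6931 / 0.08184 ≈ 8.47 years

t_½ ≈ 8.5 years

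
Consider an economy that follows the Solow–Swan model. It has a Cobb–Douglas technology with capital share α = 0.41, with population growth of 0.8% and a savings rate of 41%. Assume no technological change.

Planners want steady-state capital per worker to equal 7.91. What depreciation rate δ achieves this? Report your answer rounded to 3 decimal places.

δ ≈ 0.113

Steady state requires s·f(k) = (n + δ)·k, i.e. s·k^α = (n + δ)·k.
So s / (n + δ) = (k*)^(1−α) = 7.91^0.59 = 3.3878.
Therefore n + δ = s / 3.3878 = 0.41 / 3.3878 = 0.1210, so δ = 0.1210 − 0.008 = 0.1130.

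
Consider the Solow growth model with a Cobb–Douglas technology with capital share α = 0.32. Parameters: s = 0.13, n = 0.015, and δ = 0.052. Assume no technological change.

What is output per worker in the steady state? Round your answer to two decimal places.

y* ≈ 1.37

At the steady state, Δk = 0, so s·k^α = (n + δ)·k.
Rearranging, k^(1−α) = s / (n + δ).
k^0.68 = 0.13 / (0.015 + 0.052) = 0.13 / 0.067 = 1.9403
k* = 1.9403^(1/0.68) ≈ 2.6506
y* = (k*)^α = 2.6506^0.32 ≈ 1.3661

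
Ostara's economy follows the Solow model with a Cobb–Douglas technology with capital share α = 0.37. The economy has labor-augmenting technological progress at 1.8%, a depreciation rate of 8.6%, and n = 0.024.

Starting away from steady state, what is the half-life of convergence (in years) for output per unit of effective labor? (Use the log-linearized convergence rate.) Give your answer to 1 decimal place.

t_½ ≈ 8.6 years

Near the steady state the convergence rate is λ = (1 − α)(n + g + δ).
λ = (1 − 0.37) × 0.128 = 0.63 × 0.128 = 0.08064
Half-life = ln 2 / λ = 0.6931 / 0.08064 ≈ 8.59 years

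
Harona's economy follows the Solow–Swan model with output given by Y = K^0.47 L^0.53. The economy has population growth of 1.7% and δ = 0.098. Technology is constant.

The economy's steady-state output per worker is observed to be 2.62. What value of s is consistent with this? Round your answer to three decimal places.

s ≈ 0.341

In steady state, investment equals break-even investment: s·k^α = (n + δ)·k.
Since y* = [s/(n + δ)]^(α/(1−α)), we have s/(n + δ) = (y*)^((1−α)/α) = 2.62^1.1277 = 2.9629.
Therefore s = 2.9629 × (n + δ) = 2.9629 × 0.115 = 0.3407.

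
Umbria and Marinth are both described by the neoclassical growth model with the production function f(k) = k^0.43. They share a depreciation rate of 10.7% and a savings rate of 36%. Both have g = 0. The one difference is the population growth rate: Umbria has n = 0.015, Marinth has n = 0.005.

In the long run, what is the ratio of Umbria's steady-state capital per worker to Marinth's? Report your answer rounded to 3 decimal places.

Steady-state k* = [s/(n + δ)]^(1/(1−α)), so the ratio is [ (s_U/(n + δ)_U) / (s_M/(n + δ)_M) ]^1.7544.
s_U/(n + δ)_U = 0.36/0.122 = 2.9508; s_M/(n + δ)_M = 0.36/0.112 = 3.2143.
Ratio = (2.9508/3.2143)^1.7544 = 0.9180^1.7544 ≈ 0.8606

ratio ≈ 0.861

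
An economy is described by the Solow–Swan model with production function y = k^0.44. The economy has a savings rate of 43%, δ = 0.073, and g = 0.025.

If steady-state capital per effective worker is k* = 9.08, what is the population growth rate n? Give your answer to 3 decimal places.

At the steady state, Δk = 0, so s·k^α = (n + g + δ)·k.
So s / (n + g + δ) = (k*)^(1−α) = 9.08^0.56 = 3.4398.
Therefore n + g + δ = s / 3.4398 = 0.43 / 3.4398 = 0.1250, so n = 0.1250 − 0.098 = 0.0270.

n ≈ 0.027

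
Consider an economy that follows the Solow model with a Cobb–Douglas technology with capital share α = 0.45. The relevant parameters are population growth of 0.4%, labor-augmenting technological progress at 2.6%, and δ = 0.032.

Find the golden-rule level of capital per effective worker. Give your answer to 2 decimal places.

k_gold ≈ 36.74

The golden rule sets f'(k) = n + g + δ, i.e. α·k^(α−1) = n + g + δ.
So k^(1−α) = α / (n + g + δ) = 0.45 / 0.062 = 7.2581.
k_gold = 7.2581^(1/0.55) ≈ 36.7394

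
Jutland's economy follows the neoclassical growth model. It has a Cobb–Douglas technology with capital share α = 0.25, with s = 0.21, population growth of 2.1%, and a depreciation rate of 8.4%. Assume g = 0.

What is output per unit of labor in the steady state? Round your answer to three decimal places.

At the steady state, Δk = 0, so s·k^α = (n + δ)·k.
Rearranging, k^(1−α) = s / (n + δ).
k^0.75 = 0.21 / (0.021 + 0.084) = 0.21 / 0.105 = 2.0000
k* = 2.0000^(1/0.75) ≈ 2.5198
y* = (k*)^α = 2.5198^0.25 ≈ 1.2599

y* = 1.260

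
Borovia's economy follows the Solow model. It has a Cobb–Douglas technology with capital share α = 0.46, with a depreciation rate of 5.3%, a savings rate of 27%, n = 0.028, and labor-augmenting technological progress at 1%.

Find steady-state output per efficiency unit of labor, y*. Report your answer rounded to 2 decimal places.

y* ≈ 2.53

In steady state, investment equals break-even investment: s·k^α = (n + g + δ)·k.
Rearranging, k^(1−α) = s / (n + g + δ).
k^0.54 = 0.27 / (0.028 + 0.010 + 0.053) = 0.27 / 0.091 = 2.9670
k* = 2.9670^(1/0.54) ≈ 7.4931
y* = (k*)^α = 7.4931^0.46 ≈ 2.5255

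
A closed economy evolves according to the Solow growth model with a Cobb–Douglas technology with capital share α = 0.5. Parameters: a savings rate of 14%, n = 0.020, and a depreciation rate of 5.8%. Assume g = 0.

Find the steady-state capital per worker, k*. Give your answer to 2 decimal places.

In steady state, investment equals break-even investment: s·k^α = (n + δ)·k.
Rearranging, k^(1−α) = s / (n + δ).
k^0.5 = 0.14 / (0.020 + 0.058) = 0.14 / 0.078 = 1.7949
k* = 1.7949^(1/0.5) ≈ 3.2217

k* = 3.22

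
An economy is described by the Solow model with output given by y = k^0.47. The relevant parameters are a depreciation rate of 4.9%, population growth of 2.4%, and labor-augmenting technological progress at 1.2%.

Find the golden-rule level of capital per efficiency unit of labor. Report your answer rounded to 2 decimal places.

The golden rule sets f'(k) = n + g + δ, i.e. α·k^(α−1) = n + g + δ.
So k^(1−α) = α / (n + g + δ) = 0.47 / 0.085 = 5.5294.
k_gold = 5.5294^(1/0.53) ≈ 25.1930

k_gold ≈ 25.19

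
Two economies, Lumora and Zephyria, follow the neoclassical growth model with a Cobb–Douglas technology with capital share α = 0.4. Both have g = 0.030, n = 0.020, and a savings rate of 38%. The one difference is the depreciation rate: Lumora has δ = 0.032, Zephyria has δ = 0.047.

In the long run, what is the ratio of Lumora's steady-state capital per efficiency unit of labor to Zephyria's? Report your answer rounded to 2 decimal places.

Steady-state k* = [s/(n + g + δ)]^(1/(1−α)), so the ratio is [ (s_L/(n + g + δ)_L) / (s_Z/(n + g + δ)_Z) ]^1.6667.
s_L/(n + g + δ)_L = 0.38/0.082 = 4.6341; s_Z/(n + g + δ)_Z = 0.38/0.097 = 3.9175.
Ratio = (4.6341/3.9175)^1.6667 = 1.1829^1.6667 ≈ 1.3231

k*_L / k*_Z ≈ 1.32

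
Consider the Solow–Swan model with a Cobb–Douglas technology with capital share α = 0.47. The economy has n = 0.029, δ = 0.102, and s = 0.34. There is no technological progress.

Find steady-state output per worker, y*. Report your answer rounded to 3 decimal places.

Steady state requires s·f(k) = (n + δ)·k, i.e. s·k^α = (n + δ)·k.
Dividing both sides by k: k^(1−α) = s / (n + δ).
k^0.53 = 0.34 / (0.029 + 0.102) = 0.34 / 0.131 = 2.5954
k* = 2.5954^(1/0.53) ≈ 6.0467
y* = (k*)^α = 6.0467^0.47 ≈ 2.3298

y* = 2.330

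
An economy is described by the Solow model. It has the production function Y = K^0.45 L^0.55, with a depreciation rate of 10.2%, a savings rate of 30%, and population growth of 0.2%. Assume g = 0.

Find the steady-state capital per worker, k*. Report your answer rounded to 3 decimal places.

At the steady state, Δk = 0, so s·k^α = (n + δ)·k.
Dividing both sides by k: k^(1−α) = s / (n + δ).
k^0.55 = 0.30 / (0.002 + 0.102) = 0.30 / 0.104 = 2.8846
k* = 2.8846^(1/0.55) ≈ 6.8631

k* = 6.863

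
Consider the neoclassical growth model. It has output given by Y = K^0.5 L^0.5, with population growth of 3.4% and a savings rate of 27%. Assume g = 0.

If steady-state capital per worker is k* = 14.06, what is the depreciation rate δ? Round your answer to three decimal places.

Steady state requires s·f(k) = (n + δ)·k, i.e. s·k^α = (n + δ)·k.
So s / (n + δ) = (k*)^(1−α) = 14.06^0.5 = 3.7497.
Therefore n + δ = s / 3.7497 = 0.27 / 3.7497 = 0.0720, so δ = 0.0720 − 0.034 = 0.0380.

δ ≈ 0.038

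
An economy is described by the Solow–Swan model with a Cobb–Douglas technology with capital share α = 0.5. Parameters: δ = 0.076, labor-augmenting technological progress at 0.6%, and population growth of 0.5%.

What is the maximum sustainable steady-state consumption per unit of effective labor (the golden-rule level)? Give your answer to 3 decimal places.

c_gold ≈ 2.874

At the golden rule, f'(k) = n + g + δ, so α·k^(α−1) = n + g + δ and k_gold = (α/(n + g + δ))^(1/(1−α)).
k_gold = (0.5/0.087)^(1/0.5) = 5.7471^2 ≈ 33.0292
c_gold = f(k_gold) − (n + g + δ)·k_gold = 5.7471 − 0.087×33.0292 ≈ 2.8736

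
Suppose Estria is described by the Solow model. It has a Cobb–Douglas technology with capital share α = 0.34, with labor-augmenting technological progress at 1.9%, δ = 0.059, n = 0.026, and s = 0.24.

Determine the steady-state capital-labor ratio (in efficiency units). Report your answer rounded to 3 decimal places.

At the steady state, Δk = 0, so s·k^α = (n + g + δ)·k.
Dividing both sides by k: k^(1−α) = s / (n + g + δ).
k^0.66 = 0.24 / (0.026 + 0.019 + 0.059) = 0.24 / 0.104 = 2.3077
k* = 2.3077^(1/0.66) ≈ 3.5504

k* ≈ 3.550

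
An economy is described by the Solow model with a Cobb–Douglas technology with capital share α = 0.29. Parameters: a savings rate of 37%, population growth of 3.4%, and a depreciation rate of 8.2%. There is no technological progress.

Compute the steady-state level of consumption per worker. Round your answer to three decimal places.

c* = 1.012

Steady state requires s·f(k) = (n + δ)·k, i.e. s·k^α = (n + δ)·k.
Dividing both sides by k: k^(1−α) = s / (n + δ).
k^0.71 = 0.37 / (0.034 + 0.082) = 0.37 / 0.116 = 3.1897
k* = 3.1897^(1/0.71) ≈ 5.1228
y* = (k*)^α = 5.1228^0.29 ≈ 1.6060
c* = (1 − s)·y* = (1 − 0.37) × 1.6060 ≈ 1.0118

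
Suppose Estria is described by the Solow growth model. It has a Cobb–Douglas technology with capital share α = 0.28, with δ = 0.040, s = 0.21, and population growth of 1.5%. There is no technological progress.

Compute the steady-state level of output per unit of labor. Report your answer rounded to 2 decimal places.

At the steady state, Δk = 0, so s·k^α = (n + δ)·k.
Rearranging, k^(1−α) = s / (n + δ).
k^0.72 = 0.21 / (0.015 + 0.040) = 0.21 / 0.055 = 3.8182
k* = 3.8182^(1/0.72) ≈ 6.4289
y* = (k*)^α = 6.4289^0.28 ≈ 1.6838

y* = 1.68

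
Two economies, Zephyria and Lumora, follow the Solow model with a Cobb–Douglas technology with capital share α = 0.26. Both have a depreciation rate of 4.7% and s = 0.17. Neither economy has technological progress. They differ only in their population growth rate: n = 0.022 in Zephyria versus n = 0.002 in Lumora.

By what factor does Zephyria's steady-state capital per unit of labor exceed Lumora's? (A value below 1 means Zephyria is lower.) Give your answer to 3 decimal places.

ratio ≈ 0.630

Steady-state k* = [s/(n + δ)]^(1/(1−α)), so the ratio is [ (s_Z/(n + δ)_Z) / (s_L/(n + δ)_L) ]^1.3514.
s_Z/(n + δ)_Z = 0.17/0.069 = 2.4638; s_L/(n + δ)_L = 0.17/0.049 = 3.4694.
Ratio = (2.4638/3.4694)^1.3514 = 0.7102^1.3514 ≈ 0.6297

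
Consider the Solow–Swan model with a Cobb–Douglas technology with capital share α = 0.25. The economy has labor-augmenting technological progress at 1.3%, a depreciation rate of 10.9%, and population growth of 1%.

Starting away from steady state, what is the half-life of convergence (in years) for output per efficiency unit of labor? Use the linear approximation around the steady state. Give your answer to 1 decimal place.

t_½ ≈ 7.0 years

Near the steady state the convergence rate is λ = (1 − α)(n + g + δ).
λ = (1 − 0.25) × 0.132 = 0.75 × 0.132 = 0.0990
Half-life = ln 2 / λ = 0.6931 / 0.0990 ≈ 7.00 years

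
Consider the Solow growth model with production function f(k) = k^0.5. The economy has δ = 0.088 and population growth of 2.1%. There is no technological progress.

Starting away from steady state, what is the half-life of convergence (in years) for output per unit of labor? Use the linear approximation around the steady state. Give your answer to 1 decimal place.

t_½ ≈ 12.7 years

Near the steady state the convergence rate is λ = (1 − α)(n + δ).
λ = (1 − 0.5) × 0.109 = 0.5 × 0.109 = 0.0545
Half-life = ln 2 / λ = 0.6931 / 0.0545 ≈ 12.72 years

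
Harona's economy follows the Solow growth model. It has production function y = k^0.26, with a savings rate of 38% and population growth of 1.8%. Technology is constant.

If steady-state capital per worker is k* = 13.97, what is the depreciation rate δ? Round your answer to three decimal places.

At the steady state, Δk = 0, so s·k^α = (n + δ)·k.
So s / (n + δ) = (k*)^(1−α) = 13.97^0.74 = 7.0379.
Therefore n + δ = s / 7.0379 = 0.38 / 7.0379 = 0.0540, so δ = 0.0540 − 0.018 = 0.0360.

δ ≈ 0.036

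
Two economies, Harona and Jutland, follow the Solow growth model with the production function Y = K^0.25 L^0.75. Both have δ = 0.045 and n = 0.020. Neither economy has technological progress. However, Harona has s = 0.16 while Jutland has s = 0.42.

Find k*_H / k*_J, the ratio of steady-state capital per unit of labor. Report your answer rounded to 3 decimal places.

k*_H / k*_J ≈ 0.276

Steady-state k* = [s/(n + δ)]^(1/(1−α)), so the ratio is [ (s_H/(n + δ)_H) / (s_J/(n + δ)_J) ]^1.3333.
s_H/(n + δ)_H = 0.16/0.065 = 2.4615; s_J/(n + δ)_J = 0.42/0.065 = 6.4615.
Ratio = (2.4615/6.4615)^1.3333 = 0.3809^1.3333 ≈ 0.2761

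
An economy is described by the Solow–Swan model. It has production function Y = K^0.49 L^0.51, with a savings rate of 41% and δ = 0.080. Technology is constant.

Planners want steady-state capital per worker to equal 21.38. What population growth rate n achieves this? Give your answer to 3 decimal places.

n ≈ 0.006

Steady state requires s·f(k) = (n + δ)·k, i.e. s·k^α = (n + δ)·k.
So s / (n + δ) = (k*)^(1−α) = 21.38^0.51 = 4.7676.
Therefore n + δ = s / 4.7676 = 0.41 / 4.7676 = 0.0860, so n = 0.0860 − 0.080 = 0.0060.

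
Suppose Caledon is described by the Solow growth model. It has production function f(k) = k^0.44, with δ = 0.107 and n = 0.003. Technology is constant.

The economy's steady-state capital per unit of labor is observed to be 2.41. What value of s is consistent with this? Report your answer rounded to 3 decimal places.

s ≈ 0.180

In steady state, investment equals break-even investment: s·k^α = (n + δ)·k.
So s / (n + δ) = (k*)^(1−α) = 2.41^0.56 = 1.6366.
Therefore s = 1.6366 × (n + δ) = 1.6366 × 0.110 = 0.1800.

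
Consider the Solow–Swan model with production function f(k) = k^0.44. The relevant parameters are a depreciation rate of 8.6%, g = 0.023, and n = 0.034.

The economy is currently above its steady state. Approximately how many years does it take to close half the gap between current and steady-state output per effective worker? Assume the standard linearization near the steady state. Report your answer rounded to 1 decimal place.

about 8.7 years

Near the steady state the convergence rate is λ = (1 − α)(n + g + δ).
λ = (1 − 0.44) × 0.143 = 0.56 × 0.143 = 0.08008
Half-life = ln 2 / λ = 0.6931 / 0.08008 ≈ 8.66 years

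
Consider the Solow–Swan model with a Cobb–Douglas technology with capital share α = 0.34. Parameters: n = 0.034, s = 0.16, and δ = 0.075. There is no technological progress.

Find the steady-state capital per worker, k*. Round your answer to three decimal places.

In steady state, investment equals break-even investment: s·k^α = (n + δ)·k.
Rearranging, k^(1−α) = s / (n + δ).
k^0.66 = 0.16 / (0.034 + 0.075) = 0.16 / 0.109 = 1.4679
k* = 1.4679^(1/0.66) ≈ 1.7888

k* = 1.789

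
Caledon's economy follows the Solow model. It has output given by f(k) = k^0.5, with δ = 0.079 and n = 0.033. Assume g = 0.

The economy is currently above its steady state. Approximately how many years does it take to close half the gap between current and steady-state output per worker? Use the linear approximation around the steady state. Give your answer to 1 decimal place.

t_½ ≈ 12.4 years

Near the steady state the convergence rate is λ = (1 − α)(n + δ).
λ = (1 − 0.5) × 0.112 = 0.5 × 0.112 = 0.0560
Half-life = ln 2 / λ = 0.6931 / 0.0560 ≈ 12.38 years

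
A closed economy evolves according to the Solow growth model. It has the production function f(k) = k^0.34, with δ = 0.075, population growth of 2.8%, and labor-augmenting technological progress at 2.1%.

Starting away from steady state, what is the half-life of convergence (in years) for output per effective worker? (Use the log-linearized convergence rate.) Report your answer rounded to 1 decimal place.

Near the steady state the convergence rate is λ = (1 − α)(n + g + δ).
λ = (1 − 0.34) × 0.124 = 0.66 × 0.124 = 0.08184
Half-life = ln 2 / λ = 0.6931 / 0.08184 ≈ 8.47 years

half-life ≈ 8.5 years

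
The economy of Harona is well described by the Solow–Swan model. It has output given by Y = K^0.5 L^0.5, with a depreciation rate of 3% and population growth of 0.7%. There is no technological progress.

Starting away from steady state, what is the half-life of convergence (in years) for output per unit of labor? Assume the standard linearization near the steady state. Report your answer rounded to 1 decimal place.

Near the steady state the convergence rate is λ = (1 − α)(n + δ).
λ = (1 − 0.5) × 0.037 = 0.5 × 0.037 = 0.0185
Half-life = ln 2 / λ = 0.6931 / 0.0185 ≈ 37.46 years

half-life ≈ 37.5 years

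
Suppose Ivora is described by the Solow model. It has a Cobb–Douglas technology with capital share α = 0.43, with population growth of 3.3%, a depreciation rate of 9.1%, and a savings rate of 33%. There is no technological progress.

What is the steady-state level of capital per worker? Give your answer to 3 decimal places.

k* ≈ 5.569

At the steady state, Δk = 0, so s·k^α = (n + δ)·k.
Rearranging, k^(1−α) = s / (n + δ).
k^0.57 = 0.33 / (0.033 + 0.091) = 0.33 / 0.124 = 2.6613
k* = 2.6613^(1/0.57) ≈ 5.5690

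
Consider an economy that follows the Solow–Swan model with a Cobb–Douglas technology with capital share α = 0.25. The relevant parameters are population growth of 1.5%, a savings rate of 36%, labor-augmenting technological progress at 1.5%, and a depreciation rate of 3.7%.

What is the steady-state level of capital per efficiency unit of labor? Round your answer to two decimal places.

At the steady state, Δk = 0, so s·k^α = (n + g + δ)·k.
Dividing both sides by k: k^(1−α) = s / (n + g + δ).
k^0.75 = 0.36 / (0.015 + 0.015 + 0.037) = 0.36 / 0.067 = 5.3731
k* = 5.3731^(1/0.75) ≈ 9.4109

k* ≈ 9.41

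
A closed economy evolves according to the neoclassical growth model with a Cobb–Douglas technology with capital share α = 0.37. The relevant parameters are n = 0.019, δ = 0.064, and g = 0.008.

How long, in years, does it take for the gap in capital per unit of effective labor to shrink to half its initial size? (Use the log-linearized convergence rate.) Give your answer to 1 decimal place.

Near the steady state the convergence rate is λ = (1 − α)(n + g + δ).
λ = (1 − 0.37) × 0.091 = 0.63 × 0.091 = 0.05733
Half-life = ln 2 / λ = 0.6931 / 0.05733 ≈ 12.09 years

half-life ≈ 12.1 years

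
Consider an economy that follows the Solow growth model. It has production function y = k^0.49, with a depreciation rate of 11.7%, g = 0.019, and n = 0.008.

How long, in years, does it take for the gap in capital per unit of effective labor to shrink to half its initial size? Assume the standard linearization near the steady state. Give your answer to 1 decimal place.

Near the steady state the convergence rate is λ = (1 − α)(n + g + δ).
λ = (1 − 0.49) × 0.144 = 0.51 × 0.144 = 0.07344
Half-life = ln 2 / λ = 0.6931 / 0.07344 ≈ 9.44 years

half-life ≈ 9.4 years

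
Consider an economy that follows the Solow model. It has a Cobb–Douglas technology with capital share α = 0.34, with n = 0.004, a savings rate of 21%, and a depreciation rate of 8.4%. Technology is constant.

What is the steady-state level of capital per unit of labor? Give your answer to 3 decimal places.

Steady state requires s·f(k) = (n + δ)·k, i.e. s·k^α = (n + δ)·k.
Rearranging, k^(1−α) = s / (n + δ).
k^0.66 = 0.21 / (0.004 + 0.084) = 0.21 / 0.088 = 2.3864
k* = 2.3864^(1/0.66) ≈ 3.7354

k* = 3.735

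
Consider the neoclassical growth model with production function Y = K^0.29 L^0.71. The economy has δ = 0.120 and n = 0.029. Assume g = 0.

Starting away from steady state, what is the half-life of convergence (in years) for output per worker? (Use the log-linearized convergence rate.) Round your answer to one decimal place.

Near the steady state the convergence rate is λ = (1 − α)(n + δ).
λ = (1 − 0.29) × 0.149 = 0.71 × 0.149 = 0.10579
Half-life = ln 2 / λ = 0.6931 / 0.10579 ≈ 6.55 years

about 6.6 years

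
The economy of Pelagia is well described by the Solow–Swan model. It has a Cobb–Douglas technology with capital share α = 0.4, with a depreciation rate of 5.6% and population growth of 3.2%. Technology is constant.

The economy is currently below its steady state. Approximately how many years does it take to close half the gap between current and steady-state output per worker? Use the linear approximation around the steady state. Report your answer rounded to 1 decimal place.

Near the steady state the convergence rate is λ = (1 − α)(n + δ).
λ = (1 − 0.4) × 0.088 = 0.6 × 0.088 = 0.0528
Half-life = ln 2 / λ = 0.6931 / 0.0528 ≈ 13.13 years

half-life ≈ 13.1 years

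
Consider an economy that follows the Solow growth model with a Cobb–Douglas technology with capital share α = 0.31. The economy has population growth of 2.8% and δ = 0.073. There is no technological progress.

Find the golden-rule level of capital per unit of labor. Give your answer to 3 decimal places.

The golden rule sets f'(k) = n + δ, i.e. α·k^(α−1) = n + δ.
So k^(1−α) = α / (n + δ) = 0.31 / 0.101 = 3.0693.
k_gold = 3.0693^(1/0.69) ≈ 5.0799

k_gold ≈ 5.080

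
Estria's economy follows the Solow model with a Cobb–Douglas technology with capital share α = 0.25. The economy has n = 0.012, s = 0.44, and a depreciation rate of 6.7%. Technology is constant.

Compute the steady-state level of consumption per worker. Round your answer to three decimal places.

Steady state requires s·f(k) = (n + δ)·k, i.e. s·k^α = (n + δ)·k.
Rearranging, k^(1−α) = s / (n + δ).
k^0.75 = 0.44 / (0.012 + 0.067) = 0.44 / 0.079 = 5.5696
k* = 5.5696^(1/0.75) ≈ 9.8726
y* = (k*)^α = 9.8726^0.25 ≈ 1.7726
c* = (1 − s)·y* = (1 − 0.44) × 1.7726 ≈ 0.9927

c* = 0.993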